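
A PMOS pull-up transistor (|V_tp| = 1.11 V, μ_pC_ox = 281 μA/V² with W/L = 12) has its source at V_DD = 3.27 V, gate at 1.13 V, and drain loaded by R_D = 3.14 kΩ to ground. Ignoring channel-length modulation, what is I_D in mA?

V_SG = V_DD − V_G = 3.27 − 1.13 = 2.14 V, so V_ov = 2.14 − 1.11 = 1.03 V.
k_p = μ_pC_ox · (W/L) = 3.372 mA/V².
Assume saturation: I_D = ½ k_p V_ov² = 0.5 × 3.372 × 1.03² = 1.79 mA, giving V_SD = V_DD − I_D R_D = 3.27 − 1.79 × 3.14 = -2.35 V.
But -2.35 V < V_ov = 1.03 V, so the device is actually in triode.
In triode I_D = k_p[V_ov V_SD − ½ V_SD²] and I_D = (V_DD − V_SD)/R_D. Equating: 5.29 V_SD² − 11.91 V_SD + 3.27 = 0, giving V_SD = 0.32 V (the root below V_ov).
I_D = (3.27 − 0.32) / 3.14 = 0.939 mA.

I_D = 0.939 mA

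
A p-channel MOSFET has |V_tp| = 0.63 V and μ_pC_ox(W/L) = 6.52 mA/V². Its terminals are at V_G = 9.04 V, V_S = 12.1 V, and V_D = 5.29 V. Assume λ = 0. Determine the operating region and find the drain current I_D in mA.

Saturation; I_D = 19.2 mA

V_SG = V_S − V_G = 12.1 − 9.04 = 3.06 V; V_SD = V_S − V_D = 12.1 − 5.29 = 6.81 V.
V_ov = V_SG − |V_tp| = 3.06 − 0.63 = 2.43 V.
Since V_SD = 6.81 V ≥ V_ov = 2.43 V, the device is in saturation.
I_D = ½ k_p V_ov² = 0.5 × 6.52 × 2.43² = 19.2 mA.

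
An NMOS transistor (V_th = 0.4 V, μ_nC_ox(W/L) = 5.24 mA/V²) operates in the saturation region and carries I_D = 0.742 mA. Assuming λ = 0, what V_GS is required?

V_GS = 0.932 V

In saturation I_D = ½ k_n (V_GS − V_th)², so V_GS − V_th = √(2 I_D / k_n) = √(2 × 0.742 / 5.24) = 0.532 V.
V_GS = 0.4 + 0.532 = 0.932 V.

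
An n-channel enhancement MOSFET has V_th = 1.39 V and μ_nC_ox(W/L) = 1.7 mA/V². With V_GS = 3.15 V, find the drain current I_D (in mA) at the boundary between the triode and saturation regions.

At the boundary V_DS = V_ov = V_GS − V_th = 3.15 − 1.39 = 1.76 V.
I_D = ½ k_n V_ov² = 0.5 × 1.7 × 1.76² = 2.63 mA.

I_D = 2.63 mA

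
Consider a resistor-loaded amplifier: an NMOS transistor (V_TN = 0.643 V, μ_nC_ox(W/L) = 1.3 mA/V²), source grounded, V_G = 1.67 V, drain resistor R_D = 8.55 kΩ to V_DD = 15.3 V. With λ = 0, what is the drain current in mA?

I_D = 0.686 mA

V_GS = V_G = 1.67 V, so V_ov = 1.67 − 0.643 = 1.03 V.
Assume saturation: I_D = ½ k_n V_ov² = 0.5 × 1.3 × 1.03² = 0.686 mA, giving V_DS = V_DD − I_D R_D = 15.3 − 0.686 × 8.55 = 9.44 V.
V_DS = 9.44 V ≥ V_ov = 1.03 V, confirming saturation.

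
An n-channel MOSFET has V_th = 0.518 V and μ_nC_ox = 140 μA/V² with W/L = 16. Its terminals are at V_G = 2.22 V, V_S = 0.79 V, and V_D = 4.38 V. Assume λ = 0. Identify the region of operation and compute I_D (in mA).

Saturation; I_D = 0.932 mA

V_GS = V_G − V_S = 2.22 − 0.79 = 1.43 V; V_DS = V_D − V_S = 4.38 − 0.79 = 3.59 V.
k_n = μ_nC_ox · (W/L) = 2.24 mA/V².
V_ov = V_GS − V_th = 1.43 − 0.518 = 0.912 V.
Since V_DS = 3.59 V ≥ V_ov = 0.912 V, the device is in saturation.
I_D = ½ k_n V_ov² = 0.5 × 2.24 × 0.912² = 0.932 mA.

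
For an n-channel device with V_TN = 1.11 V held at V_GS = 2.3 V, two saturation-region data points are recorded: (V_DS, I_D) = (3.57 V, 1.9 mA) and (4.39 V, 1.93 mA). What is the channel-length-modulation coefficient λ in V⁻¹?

λ = 0.0207 V⁻¹

With V_GS fixed, I_D ∝ (1 + λ V_DS) in saturation, so I_D2/I_D1 = (1 + λ V_DS2)/(1 + λ V_DS1).
1.93/1.9 = 1.016 = (1 + 4.39 λ)/(1 + 3.57 λ).
Solving: λ (I_D1 V_DS2 − I_D2 V_DS1) = I_D2 − I_D1, so λ = (1.93 − 1.9) / (1.9 × 4.39 − 1.93 × 3.57) = 0.03 / 1.45 = 0.0207 V⁻¹.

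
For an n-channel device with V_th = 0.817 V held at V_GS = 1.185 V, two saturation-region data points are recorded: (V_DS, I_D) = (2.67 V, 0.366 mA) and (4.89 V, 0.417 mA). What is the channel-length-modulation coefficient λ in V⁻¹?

λ = 0.0754 V⁻¹

With V_GS fixed, I_D ∝ (1 + λ V_DS) in saturation, so I_D2/I_D1 = (1 + λ V_DS2)/(1 + λ V_DS1).
0.417/0.366 = 1.139 = (1 + 4.89 λ)/(1 + 2.67 λ).
Solving: λ (I_D1 V_DS2 − I_D2 V_DS1) = I_D2 − I_D1, so λ = (0.417 − 0.366) / (0.366 × 4.89 − 0.417 × 2.67) = 0.051 / 0.676 = 0.0754 V⁻¹.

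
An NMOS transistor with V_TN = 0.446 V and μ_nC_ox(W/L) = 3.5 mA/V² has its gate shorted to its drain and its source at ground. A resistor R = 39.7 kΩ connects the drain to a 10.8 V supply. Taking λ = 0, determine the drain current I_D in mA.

I_D = 0.251 mA

With gate tied to drain, V_GS = V_DS ≥ V_GS − V_TN, so the device is in saturation.
KCL at the drain: ½ k_n (V_GS − V_TN)² = (V_DD − V_GS)/R.
Let x = V_GS − 0.446. Then 69.5 x² + x − 10.35 = 0, giving x = 0.379 V (positive root), so V_GS = 0.825 V.
I_D = (V_DD − V_GS)/R = (10.8 − 0.825) / 39.7 = 0.251 mA.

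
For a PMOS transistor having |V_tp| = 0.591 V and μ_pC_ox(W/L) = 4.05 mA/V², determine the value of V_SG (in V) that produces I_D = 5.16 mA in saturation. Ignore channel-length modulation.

V_SG = 2.19 V

In saturation I_D = ½ k_p (V_SG − |V_tp|)², so V_SG − |V_tp| = √(2 I_D / k_p) = √(2 × 5.16 / 4.05) = 1.6 V.
V_SG = 0.591 + 1.6 = 2.19 V.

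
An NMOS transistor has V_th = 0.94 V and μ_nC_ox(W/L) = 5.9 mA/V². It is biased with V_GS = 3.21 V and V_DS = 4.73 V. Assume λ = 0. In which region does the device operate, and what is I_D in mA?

V_ov = V_GS − V_th = 3.21 − 0.94 = 2.27 V.
Since V_DS = 4.73 V ≥ V_ov = 2.27 V, the device is in saturation.
I_D = ½ k_n V_ov² = 0.5 × 5.9 × 2.27² = 15.2 mA.

Saturation; I_D = 15.2 mA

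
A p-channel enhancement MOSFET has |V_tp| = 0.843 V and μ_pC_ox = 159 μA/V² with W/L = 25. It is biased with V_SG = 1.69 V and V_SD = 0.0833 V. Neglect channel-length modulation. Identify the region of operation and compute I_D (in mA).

Triode; I_D = 0.267 mA

k_p = μ_pC_ox · (W/L) = 3.975 mA/V².
V_ov = V_SG − |V_tp| = 1.69 − 0.843 = 0.847 V.
Since V_SD = 0.0833 V < V_ov = 0.847 V, the device is in the triode region.
I_D = k_p [V_ov · V_SD − ½ V_SD²] = 3.975 × [0.847 × 0.0833 − 0.5 × 0.0833²] = 0.267 mA.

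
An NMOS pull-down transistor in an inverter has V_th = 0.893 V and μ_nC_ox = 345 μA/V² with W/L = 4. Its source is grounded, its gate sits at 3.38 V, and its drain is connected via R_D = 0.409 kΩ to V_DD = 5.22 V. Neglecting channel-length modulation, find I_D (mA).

I_D = 4.27 mA

V_GS = V_G = 3.38 V, so V_ov = 3.38 − 0.893 = 2.49 V.
k_n = μ_nC_ox · (W/L) = 1.38 mA/V².
Assume saturation: I_D = ½ k_n V_ov² = 0.5 × 1.38 × 2.49² = 4.27 mA, giving V_DS = V_DD − I_D R_D = 5.22 − 4.27 × 0.409 = 3.47 V.
V_DS = 3.47 V ≥ V_ov = 2.49 V, confirming saturation.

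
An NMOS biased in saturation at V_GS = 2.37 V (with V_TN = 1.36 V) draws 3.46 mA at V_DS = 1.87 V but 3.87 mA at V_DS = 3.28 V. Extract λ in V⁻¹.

λ = 0.0997 V⁻¹

With V_GS fixed, I_D ∝ (1 + λ V_DS) in saturation, so I_D2/I_D1 = (1 + λ V_DS2)/(1 + λ V_DS1).
3.87/3.46 = 1.118 = (1 + 3.28 λ)/(1 + 1.87 λ).
Solving: λ (I_D1 V_DS2 − I_D2 V_DS1) = I_D2 − I_D1, so λ = (3.87 − 3.46) / (3.46 × 3.28 − 3.87 × 1.87) = 0.41 / 4.11 = 0.0997 V⁻¹.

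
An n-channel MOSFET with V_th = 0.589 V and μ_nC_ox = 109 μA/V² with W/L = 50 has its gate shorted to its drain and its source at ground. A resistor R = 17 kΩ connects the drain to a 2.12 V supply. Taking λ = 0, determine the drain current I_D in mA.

With gate tied to drain, V_GS = V_DS ≥ V_GS − V_th, so the device is in saturation.
k_n = μ_nC_ox · (W/L) = 5.45 mA/V².
KCL at the drain: ½ k_n (V_GS − V_th)² = (V_DD − V_GS)/R.
Let x = V_GS − 0.589. Then 46.3 x² + x − 1.531 = 0, giving x = 0.171 V (positive root), so V_GS = 0.76 V.
I_D = (V_DD − V_GS)/R = (2.12 − 0.76) / 17 = 0.08 mA.

I_D = 0.0800 mA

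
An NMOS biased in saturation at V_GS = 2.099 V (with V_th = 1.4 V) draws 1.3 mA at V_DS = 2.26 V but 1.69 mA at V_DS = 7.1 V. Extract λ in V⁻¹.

With V_GS fixed, I_D ∝ (1 + λ V_DS) in saturation, so I_D2/I_D1 = (1 + λ V_DS2)/(1 + λ V_DS1).
1.69/1.3 = 1.3 = (1 + 7.1 λ)/(1 + 2.26 λ).
Solving: λ (I_D1 V_DS2 − I_D2 V_DS1) = I_D2 − I_D1, so λ = (1.69 − 1.3) / (1.3 × 7.1 − 1.69 × 2.26) = 0.39 / 5.41 = 0.0721 V⁻¹.

λ = 0.0721 V⁻¹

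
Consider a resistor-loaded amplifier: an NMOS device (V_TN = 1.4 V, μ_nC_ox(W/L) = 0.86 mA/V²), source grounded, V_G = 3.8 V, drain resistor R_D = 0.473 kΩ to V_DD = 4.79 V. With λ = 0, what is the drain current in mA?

V_GS = V_G = 3.8 V, so V_ov = 3.8 − 1.4 = 2.4 V.
Assume saturation: I_D = ½ k_n V_ov² = 0.5 × 0.86 × 2.4² = 2.48 mA, giving V_DS = V_DD − I_D R_D = 4.79 − 2.48 × 0.473 = 3.62 V.
V_DS = 3.62 V ≥ V_ov = 2.4 V, confirming saturation.

I_D = 2.48 mA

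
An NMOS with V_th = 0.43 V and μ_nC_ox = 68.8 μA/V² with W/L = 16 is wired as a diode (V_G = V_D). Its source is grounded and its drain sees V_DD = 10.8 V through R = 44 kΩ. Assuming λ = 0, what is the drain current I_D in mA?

I_D = 0.221 mA

With gate tied to drain, V_GS = V_DS ≥ V_GS − V_th, so the device is in saturation.
k_n = μ_nC_ox · (W/L) = 1.101 mA/V².
KCL at the drain: ½ k_n (V_GS − V_th)² = (V_DD − V_GS)/R.
Let x = V_GS − 0.43. Then 24.2 x² + x − 10.37 = 0, giving x = 0.634 V (positive root), so V_GS = 1.06 V.
I_D = (V_DD − V_GS)/R = (10.8 − 1.06) / 44 = 0.221 mA.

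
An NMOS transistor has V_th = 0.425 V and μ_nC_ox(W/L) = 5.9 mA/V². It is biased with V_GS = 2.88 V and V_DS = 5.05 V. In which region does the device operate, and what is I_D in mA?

Saturation; I_D = 17.8 mA

V_ov = V_GS − V_th = 2.88 − 0.425 = 2.46 V.
Since V_DS = 5.05 V ≥ V_ov = 2.46 V, the device is in saturation.
I_D = ½ k_n V_ov² = 0.5 × 5.9 × 2.46² = 17.8 mA.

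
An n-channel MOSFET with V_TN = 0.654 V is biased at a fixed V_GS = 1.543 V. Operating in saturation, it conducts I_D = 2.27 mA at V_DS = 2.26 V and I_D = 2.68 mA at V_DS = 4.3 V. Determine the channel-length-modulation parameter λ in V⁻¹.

λ = 0.111 V⁻¹

With V_GS fixed, I_D ∝ (1 + λ V_DS) in saturation, so I_D2/I_D1 = (1 + λ V_DS2)/(1 + λ V_DS1).
2.68/2.27 = 1.181 = (1 + 4.3 λ)/(1 + 2.26 λ).
Solving: λ (I_D1 V_DS2 − I_D2 V_DS1) = I_D2 − I_D1, so λ = (2.68 − 2.27) / (2.27 × 4.3 − 2.68 × 2.26) = 0.41 / 3.7 = 0.111 V⁻¹.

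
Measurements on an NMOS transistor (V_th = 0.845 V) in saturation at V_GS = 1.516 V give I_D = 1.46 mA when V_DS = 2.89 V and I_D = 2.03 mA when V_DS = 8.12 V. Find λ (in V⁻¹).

λ = 0.0952 V⁻¹

With V_GS fixed, I_D ∝ (1 + λ V_DS) in saturation, so I_D2/I_D1 = (1 + λ V_DS2)/(1 + λ V_DS1).
2.03/1.46 = 1.39 = (1 + 8.12 λ)/(1 + 2.89 λ).
Solving: λ (I_D1 V_DS2 − I_D2 V_DS1) = I_D2 − I_D1, so λ = (2.03 − 1.46) / (1.46 × 8.12 − 2.03 × 2.89) = 0.57 / 5.99 = 0.0952 V⁻¹.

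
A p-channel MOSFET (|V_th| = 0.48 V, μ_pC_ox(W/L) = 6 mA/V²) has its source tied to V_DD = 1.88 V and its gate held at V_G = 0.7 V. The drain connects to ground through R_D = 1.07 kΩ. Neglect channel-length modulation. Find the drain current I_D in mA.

V_SG = V_DD − V_G = 1.88 − 0.7 = 1.18 V, so V_ov = 1.18 − 0.48 = 0.7 V.
Assume saturation: I_D = ½ k_p V_ov² = 0.5 × 6 × 0.7² = 1.47 mA, giving V_SD = V_DD − I_D R_D = 1.88 − 1.47 × 1.07 = 0.307 V.
But 0.307 V < V_ov = 0.7 V, so the device is actually in triode.
In triode I_D = k_p[V_ov V_SD − ½ V_SD²] and I_D = (V_DD − V_SD)/R_D. Equating: 3.21 V_SD² − 5.494 V_SD + 1.88 = 0, giving V_SD = 0.473 V (the root below V_ov).
I_D = (1.88 − 0.473) / 1.07 = 1.32 mA.

I_D = 1.32 mA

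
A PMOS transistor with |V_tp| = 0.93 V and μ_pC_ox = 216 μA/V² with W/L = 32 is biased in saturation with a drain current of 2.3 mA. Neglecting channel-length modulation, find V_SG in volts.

V_SG = 1.75 V

k_p = μ_pC_ox · (W/L) = 6.912 mA/V².
In saturation I_D = ½ k_p (V_SG − |V_tp|)², so V_SG − |V_tp| = √(2 I_D / k_p) = √(2 × 2.3 / 6.912) = 0.816 V.
V_SG = 0.93 + 0.816 = 1.75 V.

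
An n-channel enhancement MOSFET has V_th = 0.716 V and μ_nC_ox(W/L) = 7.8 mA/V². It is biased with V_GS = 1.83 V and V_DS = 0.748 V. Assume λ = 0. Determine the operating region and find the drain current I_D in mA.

Triode; I_D = 4.32 mA

V_ov = V_GS − V_th = 1.83 − 0.716 = 1.11 V.
Since V_DS = 0.748 V < V_ov = 1.11 V, the device is in the triode region.
I_D = k_n [V_ov · V_DS − ½ V_DS²] = 7.8 × [1.11 × 0.748 − 0.5 × 0.748²] = 4.32 mA.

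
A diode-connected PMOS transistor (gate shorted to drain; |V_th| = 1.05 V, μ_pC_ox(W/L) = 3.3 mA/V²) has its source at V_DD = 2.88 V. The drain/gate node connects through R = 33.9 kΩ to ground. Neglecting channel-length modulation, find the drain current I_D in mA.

I_D = 0.0489 mA

With gate tied to drain, V_SG = V_SD ≥ V_SG − |V_th|, so the device is in saturation.
KCL at the drain: ½ k_p (V_SG − |V_th|)² = (V_DD − V_SG)/R.
Let x = V_SG − 1.05. Then 55.9 x² + x − 1.83 = 0, giving x = 0.172 V (positive root), so V_SG = 1.22 V.
I_D = (V_DD − V_SG)/R = (2.88 − 1.22) / 33.9 = 0.0489 mA.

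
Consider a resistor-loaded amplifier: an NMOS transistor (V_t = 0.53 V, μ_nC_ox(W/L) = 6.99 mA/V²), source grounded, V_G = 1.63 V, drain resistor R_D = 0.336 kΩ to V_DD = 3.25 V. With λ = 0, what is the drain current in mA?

I_D = 4.23 mA

V_GS = V_G = 1.63 V, so V_ov = 1.63 − 0.53 = 1.1 V.
Assume saturation: I_D = ½ k_n V_ov² = 0.5 × 6.99 × 1.1² = 4.23 mA, giving V_DS = V_DD − I_D R_D = 3.25 − 4.23 × 0.336 = 1.83 V.
V_DS = 1.83 V ≥ V_ov = 1.1 V, confirming saturation.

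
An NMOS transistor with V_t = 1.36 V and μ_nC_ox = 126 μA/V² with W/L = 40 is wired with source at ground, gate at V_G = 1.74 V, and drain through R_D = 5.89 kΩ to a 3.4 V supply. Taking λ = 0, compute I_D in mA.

I_D = 0.364 mA

V_GS = V_G = 1.74 V, so V_ov = 1.74 − 1.36 = 0.38 V.
k_n = μ_nC_ox · (W/L) = 5.04 mA/V².
Assume saturation: I_D = ½ k_n V_ov² = 0.5 × 5.04 × 0.38² = 0.364 mA, giving V_DS = V_DD − I_D R_D = 3.4 − 0.364 × 5.89 = 1.26 V.
V_DS = 1.26 V ≥ V_ov = 0.38 V, confirming saturation.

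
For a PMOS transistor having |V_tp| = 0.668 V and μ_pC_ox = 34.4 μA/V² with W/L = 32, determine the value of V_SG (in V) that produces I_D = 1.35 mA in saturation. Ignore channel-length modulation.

V_SG = 2.23 V

k_p = μ_pC_ox · (W/L) = 1.101 mA/V².
In saturation I_D = ½ k_p (V_SG − |V_tp|)², so V_SG − |V_tp| = √(2 I_D / k_p) = √(2 × 1.35 / 1.101) = 1.57 V.
V_SG = 0.668 + 1.57 = 2.23 V.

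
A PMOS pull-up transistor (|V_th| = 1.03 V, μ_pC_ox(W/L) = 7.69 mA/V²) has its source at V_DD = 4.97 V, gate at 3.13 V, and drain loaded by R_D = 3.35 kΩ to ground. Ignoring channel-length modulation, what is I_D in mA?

V_SG = V_DD − V_G = 4.97 − 3.13 = 1.84 V, so V_ov = 1.84 − 1.03 = 0.81 V.
Assume saturation: I_D = ½ k_p V_ov² = 0.5 × 7.69 × 0.81² = 2.52 mA, giving V_SD = V_DD − I_D R_D = 4.97 − 2.52 × 3.35 = -3.48 V.
But -3.48 V < V_ov = 0.81 V, so the device is actually in triode.
In triode I_D = k_p[V_ov V_SD − ½ V_SD²] and I_D = (V_DD − V_SD)/R_D. Equating: 12.9 V_SD² − 21.87 V_SD + 4.97 = 0, giving V_SD = 0.27 V (the root below V_ov).
I_D = (4.97 − 0.27) / 3.35 = 1.4 mA.

I_D = 1.40 mA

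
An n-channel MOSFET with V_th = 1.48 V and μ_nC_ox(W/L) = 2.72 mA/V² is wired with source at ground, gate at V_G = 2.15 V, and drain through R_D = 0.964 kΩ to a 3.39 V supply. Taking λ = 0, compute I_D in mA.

V_GS = V_G = 2.15 V, so V_ov = 2.15 − 1.48 = 0.67 V.
Assume saturation: I_D = ½ k_n V_ov² = 0.5 × 2.72 × 0.67² = 0.611 mA, giving V_DS = V_DD − I_D R_D = 3.39 − 0.611 × 0.964 = 2.8 V.
V_DS = 2.8 V ≥ V_ov = 0.67 V, confirming saturation.

I_D = 0.611 mA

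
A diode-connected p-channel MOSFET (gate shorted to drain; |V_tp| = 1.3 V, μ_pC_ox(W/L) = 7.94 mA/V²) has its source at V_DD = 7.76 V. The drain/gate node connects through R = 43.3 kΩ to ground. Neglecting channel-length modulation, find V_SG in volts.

V_SG = 1.49 V

With gate tied to drain, V_SG = V_SD ≥ V_SG − |V_tp|, so the device is in saturation.
KCL at the drain: ½ k_p (V_SG − |V_tp|)² = (V_DD − V_SG)/R.
Let x = V_SG − 1.3. Then 172 x² + x − 6.46 = 0, giving x = 0.191 V (positive root), so V_SG = 1.49 V.
I_D = (V_DD − V_SG)/R = (7.76 − 1.49) / 43.3 = 0.145 mA.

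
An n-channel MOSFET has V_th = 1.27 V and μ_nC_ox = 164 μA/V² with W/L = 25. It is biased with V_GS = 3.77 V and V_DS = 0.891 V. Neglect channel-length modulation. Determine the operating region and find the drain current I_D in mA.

k_n = μ_nC_ox · (W/L) = 4.1 mA/V².
V_ov = V_GS − V_th = 3.77 − 1.27 = 2.5 V.
Since V_DS = 0.891 V < V_ov = 2.5 V, the device is in the triode region.
I_D = k_n [V_ov · V_DS − ½ V_DS²] = 4.1 × [2.5 × 0.891 − 0.5 × 0.891²] = 7.51 mA.

Triode; I_D = 7.51 mA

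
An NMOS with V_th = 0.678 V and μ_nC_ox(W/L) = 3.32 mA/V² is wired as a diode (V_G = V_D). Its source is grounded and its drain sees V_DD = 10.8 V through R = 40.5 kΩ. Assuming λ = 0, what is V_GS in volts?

V_GS = 1.06 V

With gate tied to drain, V_GS = V_DS ≥ V_GS − V_th, so the device is in saturation.
KCL at the drain: ½ k_n (V_GS − V_th)² = (V_DD − V_GS)/R.
Let x = V_GS − 0.678. Then 67.2 x² + x − 10.12 = 0, giving x = 0.381 V (positive root), so V_GS = 1.06 V.
I_D = (V_DD − V_GS)/R = (10.8 − 1.06) / 40.5 = 0.241 mA.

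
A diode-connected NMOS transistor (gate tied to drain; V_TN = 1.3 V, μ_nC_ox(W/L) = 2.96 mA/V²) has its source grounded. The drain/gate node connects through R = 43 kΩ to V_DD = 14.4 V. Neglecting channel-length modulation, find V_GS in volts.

With gate tied to drain, V_GS = V_DS ≥ V_GS − V_TN, so the device is in saturation.
KCL at the drain: ½ k_n (V_GS − V_TN)² = (V_DD − V_GS)/R.
Let x = V_GS − 1.3. Then 63.6 x² + x − 13.1 = 0, giving x = 0.446 V (positive root), so V_GS = 1.75 V.
I_D = (V_DD − V_GS)/R = (14.4 − 1.75) / 43 = 0.294 mA.

V_GS = 1.75 V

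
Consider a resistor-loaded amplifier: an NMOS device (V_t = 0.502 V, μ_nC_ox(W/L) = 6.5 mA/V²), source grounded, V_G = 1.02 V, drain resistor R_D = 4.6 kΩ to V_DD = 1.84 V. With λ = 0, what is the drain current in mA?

I_D = 0.373 mA

V_GS = V_G = 1.02 V, so V_ov = 1.02 − 0.502 = 0.518 V.
Assume saturation: I_D = ½ k_n V_ov² = 0.5 × 6.5 × 0.518² = 0.872 mA, giving V_DS = V_DD − I_D R_D = 1.84 − 0.872 × 4.6 = -2.17 V.
But -2.17 V < V_ov = 0.518 V, so the device is actually in triode.
In triode I_D = k_n[V_ov V_DS − ½ V_DS²] and I_D = (V_DD − V_DS)/R_D. Equating: 14.9 V_DS² − 16.49 V_DS + 1.84 = 0, giving V_DS = 0.126 V (the root below V_ov).
I_D = (1.84 − 0.126) / 4.6 = 0.373 mA.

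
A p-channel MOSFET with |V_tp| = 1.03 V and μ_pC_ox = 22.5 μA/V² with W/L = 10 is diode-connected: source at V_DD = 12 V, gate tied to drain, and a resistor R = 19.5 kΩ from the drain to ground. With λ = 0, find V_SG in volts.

V_SG = 3.05 V

With gate tied to drain, V_SG = V_SD ≥ V_SG − |V_tp|, so the device is in saturation.
k_p = μ_pC_ox · (W/L) = 0.225 mA/V².
KCL at the drain: ½ k_p (V_SG − |V_tp|)² = (V_DD − V_SG)/R.
Let x = V_SG − 1.03. Then 2.19 x² + x − 10.97 = 0, giving x = 2.02 V (positive root), so V_SG = 3.05 V.
I_D = (V_DD − V_SG)/R = (12 − 3.05) / 19.5 = 0.459 mA.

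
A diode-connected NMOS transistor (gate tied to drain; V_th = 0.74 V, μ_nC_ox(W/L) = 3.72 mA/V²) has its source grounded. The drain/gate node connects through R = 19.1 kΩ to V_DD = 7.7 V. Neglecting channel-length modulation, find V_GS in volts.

With gate tied to drain, V_GS = V_DS ≥ V_GS − V_th, so the device is in saturation.
KCL at the drain: ½ k_n (V_GS − V_th)² = (V_DD − V_GS)/R.
Let x = V_GS − 0.74. Then 35.5 x² + x − 6.96 = 0, giving x = 0.429 V (positive root), so V_GS = 1.17 V.
I_D = (V_DD − V_GS)/R = (7.7 − 1.17) / 19.1 = 0.342 mA.

V_GS = 1.17 V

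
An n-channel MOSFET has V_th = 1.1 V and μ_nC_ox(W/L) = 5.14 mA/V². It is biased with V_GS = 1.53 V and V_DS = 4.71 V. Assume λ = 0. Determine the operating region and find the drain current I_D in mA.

V_ov = V_GS − V_th = 1.53 − 1.1 = 0.43 V.
Since V_DS = 4.71 V ≥ V_ov = 0.43 V, the device is in saturation.
I_D = ½ k_n V_ov² = 0.5 × 5.14 × 0.43² = 0.475 mA.

Saturation; I_D = 0.475 mA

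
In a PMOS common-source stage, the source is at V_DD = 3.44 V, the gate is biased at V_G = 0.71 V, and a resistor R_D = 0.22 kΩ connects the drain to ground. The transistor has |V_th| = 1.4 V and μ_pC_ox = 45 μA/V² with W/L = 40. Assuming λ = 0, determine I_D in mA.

V_SG = V_DD − V_G = 3.44 − 0.71 = 2.73 V, so V_ov = 2.73 − 1.4 = 1.33 V.
k_p = μ_pC_ox · (W/L) = 1.8 mA/V².
Assume saturation: I_D = ½ k_p V_ov² = 0.5 × 1.8 × 1.33² = 1.59 mA, giving V_SD = V_DD − I_D R_D = 3.44 − 1.59 × 0.22 = 3.09 V.
V_SD = 3.09 V ≥ V_ov = 1.33 V, confirming saturation.

I_D = 1.59 mA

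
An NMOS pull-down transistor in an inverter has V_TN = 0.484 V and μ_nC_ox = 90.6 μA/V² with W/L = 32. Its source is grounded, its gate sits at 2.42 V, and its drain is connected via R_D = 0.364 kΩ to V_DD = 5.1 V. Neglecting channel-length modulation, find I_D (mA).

V_GS = V_G = 2.42 V, so V_ov = 2.42 − 0.484 = 1.94 V.
k_n = μ_nC_ox · (W/L) = 2.899 mA/V².
Assume saturation: I_D = ½ k_n V_ov² = 0.5 × 2.899 × 1.94² = 5.43 mA, giving V_DS = V_DD − I_D R_D = 5.1 − 5.43 × 0.364 = 3.12 V.
V_DS = 3.12 V ≥ V_ov = 1.94 V, confirming saturation.

I_D = 5.43 mA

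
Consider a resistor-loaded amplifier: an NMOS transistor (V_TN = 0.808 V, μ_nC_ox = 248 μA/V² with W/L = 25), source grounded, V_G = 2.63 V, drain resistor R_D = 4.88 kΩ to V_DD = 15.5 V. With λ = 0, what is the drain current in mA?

I_D = 3.11 mA

V_GS = V_G = 2.63 V, so V_ov = 2.63 − 0.808 = 1.82 V.
k_n = μ_nC_ox · (W/L) = 6.2 mA/V².
Assume saturation: I_D = ½ k_n V_ov² = 0.5 × 6.2 × 1.82² = 10.3 mA, giving V_DS = V_DD − I_D R_D = 15.5 − 10.3 × 4.88 = -34.7 V.
But -34.7 V < V_ov = 1.82 V, so the device is actually in triode.
In triode I_D = k_n[V_ov V_DS − ½ V_DS²] and I_D = (V_DD − V_DS)/R_D. Equating: 15.1 V_DS² − 56.13 V_DS + 15.5 = 0, giving V_DS = 0.301 V (the root below V_ov).
I_D = (15.5 − 0.301) / 4.88 = 3.11 mA.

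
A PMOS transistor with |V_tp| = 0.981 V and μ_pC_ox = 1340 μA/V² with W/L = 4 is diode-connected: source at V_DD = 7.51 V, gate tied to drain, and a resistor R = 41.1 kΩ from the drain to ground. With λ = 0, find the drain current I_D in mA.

With gate tied to drain, V_SG = V_SD ≥ V_SG − |V_tp|, so the device is in saturation.
k_p = μ_pC_ox · (W/L) = 5.36 mA/V².
KCL at the drain: ½ k_p (V_SG − |V_tp|)² = (V_DD − V_SG)/R.
Let x = V_SG − 0.981. Then 110 x² + x − 6.529 = 0, giving x = 0.239 V (positive root), so V_SG = 1.22 V.
I_D = (V_DD − V_SG)/R = (7.51 − 1.22) / 41.1 = 0.153 mA.

I_D = 0.153 mA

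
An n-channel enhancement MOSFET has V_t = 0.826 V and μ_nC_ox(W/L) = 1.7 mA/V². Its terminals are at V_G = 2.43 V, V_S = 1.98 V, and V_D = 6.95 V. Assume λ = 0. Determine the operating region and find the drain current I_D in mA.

Cutoff; I_D = 0 mA

V_GS = V_G − V_S = 2.43 − 1.98 = 0.45 V; V_DS = V_D − V_S = 6.95 − 1.98 = 4.97 V.
V_GS = 0.45 V < V_t = 0.826 V, so the transistor is in cutoff.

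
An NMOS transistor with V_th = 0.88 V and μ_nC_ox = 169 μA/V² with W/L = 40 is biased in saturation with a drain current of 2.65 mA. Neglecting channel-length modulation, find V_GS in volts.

V_GS = 1.77 V

k_n = μ_nC_ox · (W/L) = 6.76 mA/V².
In saturation I_D = ½ k_n (V_GS − V_th)², so V_GS − V_th = √(2 I_D / k_n) = √(2 × 2.65 / 6.76) = 0.885 V.
V_GS = 0.88 + 0.885 = 1.77 V.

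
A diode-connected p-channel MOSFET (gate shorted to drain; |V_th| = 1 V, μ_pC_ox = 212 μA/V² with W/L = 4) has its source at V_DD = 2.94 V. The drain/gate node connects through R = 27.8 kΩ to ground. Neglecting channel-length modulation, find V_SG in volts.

With gate tied to drain, V_SG = V_SD ≥ V_SG − |V_th|, so the device is in saturation.
k_p = μ_pC_ox · (W/L) = 0.848 mA/V².
KCL at the drain: ½ k_p (V_SG − |V_th|)² = (V_DD − V_SG)/R.
Let x = V_SG − 1. Then 11.8 x² + x − 1.94 = 0, giving x = 0.365 V (positive root), so V_SG = 1.37 V.
I_D = (V_DD − V_SG)/R = (2.94 − 1.37) / 27.8 = 0.0566 mA.

V_SG = 1.37 V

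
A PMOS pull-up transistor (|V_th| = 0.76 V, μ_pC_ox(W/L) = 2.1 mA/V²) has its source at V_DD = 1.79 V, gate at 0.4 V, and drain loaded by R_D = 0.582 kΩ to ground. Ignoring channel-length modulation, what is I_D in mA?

I_D = 0.417 mA

V_SG = V_DD − V_G = 1.79 − 0.4 = 1.39 V, so V_ov = 1.39 − 0.76 = 0.63 V.
Assume saturation: I_D = ½ k_p V_ov² = 0.5 × 2.1 × 0.63² = 0.417 mA, giving V_SD = V_DD − I_D R_D = 1.79 − 0.417 × 0.582 = 1.55 V.
V_SD = 1.55 V ≥ V_ov = 0.63 V, confirming saturation.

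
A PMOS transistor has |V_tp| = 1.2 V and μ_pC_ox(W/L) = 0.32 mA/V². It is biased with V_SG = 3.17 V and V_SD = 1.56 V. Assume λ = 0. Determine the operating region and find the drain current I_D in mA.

V_ov = V_SG − |V_tp| = 3.17 − 1.2 = 1.97 V.
Since V_SD = 1.56 V < V_ov = 1.97 V, the device is in the triode region.
I_D = k_p [V_ov · V_SD − ½ V_SD²] = 0.32 × [1.97 × 1.56 − 0.5 × 1.56²] = 0.594 mA.

Triode; I_D = 0.594 mA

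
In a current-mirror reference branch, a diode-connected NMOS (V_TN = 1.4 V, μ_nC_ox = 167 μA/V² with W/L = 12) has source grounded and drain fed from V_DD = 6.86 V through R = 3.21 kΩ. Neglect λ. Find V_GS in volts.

With gate tied to drain, V_GS = V_DS ≥ V_GS − V_TN, so the device is in saturation.
k_n = μ_nC_ox · (W/L) = 2.004 mA/V².
KCL at the drain: ½ k_n (V_GS − V_TN)² = (V_DD − V_GS)/R.
Let x = V_GS − 1.4. Then 3.22 x² + x − 5.46 = 0, giving x = 1.16 V (positive root), so V_GS = 2.56 V.
I_D = (V_DD − V_GS)/R = (6.86 − 2.56) / 3.21 = 1.34 mA.

V_GS = 2.56 V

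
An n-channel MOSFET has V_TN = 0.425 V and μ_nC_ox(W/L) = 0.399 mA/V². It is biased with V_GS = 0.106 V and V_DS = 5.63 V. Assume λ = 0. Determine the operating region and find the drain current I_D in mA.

Cutoff; I_D = 0 mA

V_GS = 0.106 V < V_TN = 0.425 V, so the transistor is in cutoff.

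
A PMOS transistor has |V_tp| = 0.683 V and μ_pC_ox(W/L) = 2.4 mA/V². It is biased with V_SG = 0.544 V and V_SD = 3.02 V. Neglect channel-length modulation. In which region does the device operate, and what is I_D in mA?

V_SG = 0.544 V < |V_tp| = 0.683 V, so the transistor is in cutoff.

Cutoff; I_D = 0 mA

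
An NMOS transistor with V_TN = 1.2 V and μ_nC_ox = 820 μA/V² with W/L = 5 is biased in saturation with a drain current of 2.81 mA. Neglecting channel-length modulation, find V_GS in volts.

k_n = μ_nC_ox · (W/L) = 4.1 mA/V².
In saturation I_D = ½ k_n (V_GS − V_TN)², so V_GS − V_TN = √(2 I_D / k_n) = √(2 × 2.81 / 4.1) = 1.17 V.
V_GS = 1.2 + 1.17 = 2.37 V.

V_GS = 2.37 V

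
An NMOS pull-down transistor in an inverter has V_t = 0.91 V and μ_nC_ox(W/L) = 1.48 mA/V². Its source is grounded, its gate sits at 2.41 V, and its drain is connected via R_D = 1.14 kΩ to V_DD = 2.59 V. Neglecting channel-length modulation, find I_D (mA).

I_D = 1.44 mA

V_GS = V_G = 2.41 V, so V_ov = 2.41 − 0.91 = 1.5 V.
Assume saturation: I_D = ½ k_n V_ov² = 0.5 × 1.48 × 1.5² = 1.66 mA, giving V_DS = V_DD − I_D R_D = 2.59 − 1.66 × 1.14 = 0.692 V.
But 0.692 V < V_ov = 1.5 V, so the device is actually in triode.
In triode I_D = k_n[V_ov V_DS − ½ V_DS²] and I_D = (V_DD − V_DS)/R_D. Equating: 0.844 V_DS² − 3.531 V_DS + 2.59 = 0, giving V_DS = 0.948 V (the root below V_ov).
I_D = (2.59 − 0.948) / 1.14 = 1.44 mA.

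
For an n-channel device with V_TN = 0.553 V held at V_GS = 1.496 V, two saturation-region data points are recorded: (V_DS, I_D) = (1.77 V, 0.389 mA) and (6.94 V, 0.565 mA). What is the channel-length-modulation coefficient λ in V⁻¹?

λ = 0.104 V⁻¹

With V_GS fixed, I_D ∝ (1 + λ V_DS) in saturation, so I_D2/I_D1 = (1 + λ V_DS2)/(1 + λ V_DS1).
0.565/0.389 = 1.452 = (1 + 6.94 λ)/(1 + 1.77 λ).
Solving: λ (I_D1 V_DS2 − I_D2 V_DS1) = I_D2 − I_D1, so λ = (0.565 − 0.389) / (0.389 × 6.94 − 0.565 × 1.77) = 0.176 / 1.7 = 0.104 V⁻¹.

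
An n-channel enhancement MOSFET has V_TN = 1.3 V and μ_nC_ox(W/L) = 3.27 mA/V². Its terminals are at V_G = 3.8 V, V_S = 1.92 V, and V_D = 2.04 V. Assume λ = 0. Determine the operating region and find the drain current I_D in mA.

Triode; I_D = 0.204 mA

V_GS = V_G − V_S = 3.8 − 1.92 = 1.88 V; V_DS = V_D − V_S = 2.04 − 1.92 = 0.12 V.
V_ov = V_GS − V_TN = 1.88 − 1.3 = 0.58 V.
Since V_DS = 0.12 V < V_ov = 0.58 V, the device is in the triode region.
I_D = k_n [V_ov · V_DS − ½ V_DS²] = 3.27 × [0.58 × 0.12 − 0.5 × 0.12²] = 0.204 mA.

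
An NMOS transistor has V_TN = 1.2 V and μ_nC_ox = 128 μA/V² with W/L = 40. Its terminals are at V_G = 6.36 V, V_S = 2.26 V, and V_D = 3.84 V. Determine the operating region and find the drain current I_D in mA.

Triode; I_D = 17.1 mA

V_GS = V_G − V_S = 6.36 − 2.26 = 4.1 V; V_DS = V_D − V_S = 3.84 − 2.26 = 1.58 V.
k_n = μ_nC_ox · (W/L) = 5.12 mA/V².
V_ov = V_GS − V_TN = 4.1 − 1.2 = 2.9 V.
Since V_DS = 1.58 V < V_ov = 2.9 V, the device is in the triode region.
I_D = k_n [V_ov · V_DS − ½ V_DS²] = 5.12 × [2.9 × 1.58 − 0.5 × 1.58²] = 17.1 mA.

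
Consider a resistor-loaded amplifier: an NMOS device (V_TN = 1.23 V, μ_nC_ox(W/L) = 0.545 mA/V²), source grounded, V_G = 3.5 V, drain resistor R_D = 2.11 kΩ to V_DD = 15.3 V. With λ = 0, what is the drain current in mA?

V_GS = V_G = 3.5 V, so V_ov = 3.5 − 1.23 = 2.27 V.
Assume saturation: I_D = ½ k_n V_ov² = 0.5 × 0.545 × 2.27² = 1.4 mA, giving V_DS = V_DD − I_D R_D = 15.3 − 1.4 × 2.11 = 12.3 V.
V_DS = 12.3 V ≥ V_ov = 2.27 V, confirming saturation.

I_D = 1.40 mA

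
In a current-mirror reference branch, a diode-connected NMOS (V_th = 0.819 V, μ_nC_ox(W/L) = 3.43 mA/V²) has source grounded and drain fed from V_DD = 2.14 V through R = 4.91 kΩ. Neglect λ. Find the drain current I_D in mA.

I_D = 0.200 mA

With gate tied to drain, V_GS = V_DS ≥ V_GS − V_th, so the device is in saturation.
KCL at the drain: ½ k_n (V_GS − V_th)² = (V_DD − V_GS)/R.
Let x = V_GS − 0.819. Then 8.42 x² + x − 1.321 = 0, giving x = 0.341 V (positive root), so V_GS = 1.16 V.
I_D = (V_DD − V_GS)/R = (2.14 − 1.16) / 4.91 = 0.2 mA.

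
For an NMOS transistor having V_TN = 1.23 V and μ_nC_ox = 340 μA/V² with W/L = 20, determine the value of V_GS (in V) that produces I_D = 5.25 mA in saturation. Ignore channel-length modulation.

k_n = μ_nC_ox · (W/L) = 6.8 mA/V².
In saturation I_D = ½ k_n (V_GS − V_TN)², so V_GS − V_TN = √(2 I_D / k_n) = √(2 × 5.25 / 6.8) = 1.24 V.
V_GS = 1.23 + 1.24 = 2.47 V.

V_GS = 2.47 V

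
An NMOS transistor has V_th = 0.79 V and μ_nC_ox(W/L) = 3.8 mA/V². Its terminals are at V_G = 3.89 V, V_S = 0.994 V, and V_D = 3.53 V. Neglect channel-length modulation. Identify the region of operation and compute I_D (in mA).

Saturation; I_D = 8.43 mA

V_GS = V_G − V_S = 3.89 − 0.994 = 2.9 V; V_DS = V_D − V_S = 3.53 − 0.994 = 2.54 V.
V_ov = V_GS − V_th = 2.9 − 0.79 = 2.11 V.
Since V_DS = 2.54 V ≥ V_ov = 2.11 V, the device is in saturation.
I_D = ½ k_n V_ov² = 0.5 × 3.8 × 2.11² = 8.43 mA.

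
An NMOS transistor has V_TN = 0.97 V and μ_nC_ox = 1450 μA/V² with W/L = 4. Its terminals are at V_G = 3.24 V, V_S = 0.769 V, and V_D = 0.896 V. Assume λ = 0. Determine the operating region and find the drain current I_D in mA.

V_GS = V_G − V_S = 3.24 − 0.769 = 2.47 V; V_DS = V_D − V_S = 0.896 − 0.769 = 0.127 V.
k_n = μ_nC_ox · (W/L) = 5.8 mA/V².
V_ov = V_GS − V_TN = 2.47 − 0.97 = 1.5 V.
Since V_DS = 0.127 V < V_ov = 1.5 V, the device is in the triode region.
I_D = k_n [V_ov · V_DS − ½ V_DS²] = 5.8 × [1.5 × 0.127 − 0.5 × 0.127²] = 1.06 mA.

Triode; I_D = 1.06 mA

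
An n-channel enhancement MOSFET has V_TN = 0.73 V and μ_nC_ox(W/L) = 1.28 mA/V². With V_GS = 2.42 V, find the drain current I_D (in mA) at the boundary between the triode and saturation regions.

I_D = 1.83 mA

At the boundary V_DS = V_ov = V_GS − V_TN = 2.42 − 0.73 = 1.69 V.
I_D = ½ k_n V_ov² = 0.5 × 1.28 × 1.69² = 1.83 mA.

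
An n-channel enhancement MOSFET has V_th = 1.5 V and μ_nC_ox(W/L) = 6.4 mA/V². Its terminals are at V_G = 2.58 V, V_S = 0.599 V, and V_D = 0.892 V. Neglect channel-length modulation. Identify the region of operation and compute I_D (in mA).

V_GS = V_G − V_S = 2.58 − 0.599 = 1.98 V; V_DS = V_D − V_S = 0.892 − 0.599 = 0.293 V.
V_ov = V_GS − V_th = 1.98 − 1.5 = 0.481 V.
Since V_DS = 0.293 V < V_ov = 0.481 V, the device is in the triode region.
I_D = k_n [V_ov · V_DS − ½ V_DS²] = 6.4 × [0.481 × 0.293 − 0.5 × 0.293²] = 0.627 mA.

Triode; I_D = 0.627 mA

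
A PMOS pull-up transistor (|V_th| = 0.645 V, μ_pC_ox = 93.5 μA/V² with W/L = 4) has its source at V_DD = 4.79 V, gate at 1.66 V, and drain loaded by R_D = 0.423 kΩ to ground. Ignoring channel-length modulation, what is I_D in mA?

I_D = 1.15 mA

V_SG = V_DD − V_G = 4.79 − 1.66 = 3.13 V, so V_ov = 3.13 − 0.645 = 2.48 V.
k_p = μ_pC_ox · (W/L) = 0.374 mA/V².
Assume saturation: I_D = ½ k_p V_ov² = 0.5 × 0.374 × 2.48² = 1.15 mA, giving V_SD = V_DD − I_D R_D = 4.79 − 1.15 × 0.423 = 4.3 V.
V_SD = 4.3 V ≥ V_ov = 2.48 V, confirming saturation.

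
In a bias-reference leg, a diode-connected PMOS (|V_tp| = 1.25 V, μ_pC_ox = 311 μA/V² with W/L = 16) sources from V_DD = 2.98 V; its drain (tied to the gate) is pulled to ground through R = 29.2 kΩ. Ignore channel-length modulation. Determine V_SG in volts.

With gate tied to drain, V_SG = V_SD ≥ V_SG − |V_tp|, so the device is in saturation.
k_p = μ_pC_ox · (W/L) = 4.976 mA/V².
KCL at the drain: ½ k_p (V_SG − |V_tp|)² = (V_DD − V_SG)/R.
Let x = V_SG − 1.25. Then 72.6 x² + x − 1.73 = 0, giving x = 0.148 V (positive root), so V_SG = 1.4 V.
I_D = (V_DD − V_SG)/R = (2.98 − 1.4) / 29.2 = 0.0542 mA.

V_SG = 1.40 V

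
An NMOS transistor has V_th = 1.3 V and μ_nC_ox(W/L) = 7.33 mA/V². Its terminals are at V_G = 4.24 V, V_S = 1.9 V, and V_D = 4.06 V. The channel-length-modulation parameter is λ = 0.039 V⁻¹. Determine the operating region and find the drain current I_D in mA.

V_GS = V_G − V_S = 4.24 − 1.9 = 2.34 V; V_DS = V_D − V_S = 4.06 − 1.9 = 2.16 V.
V_ov = V_GS − V_th = 2.34 − 1.3 = 1.04 V.
Since V_DS = 2.16 V ≥ V_ov = 1.04 V, the device is in saturation.
I_D = ½ k_n V_ov² (1 + λ V_DS) = 0.5 × 7.33 × 1.04² × (1 + 0.039 × 2.16) = 4.3 mA.

Saturation; I_D = 4.30 mA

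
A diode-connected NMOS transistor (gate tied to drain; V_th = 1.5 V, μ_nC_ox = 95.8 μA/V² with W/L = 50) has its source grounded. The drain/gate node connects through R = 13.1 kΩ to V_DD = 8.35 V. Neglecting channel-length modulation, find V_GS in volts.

V_GS = 1.95 V

With gate tied to drain, V_GS = V_DS ≥ V_GS − V_th, so the device is in saturation.
k_n = μ_nC_ox · (W/L) = 4.79 mA/V².
KCL at the drain: ½ k_n (V_GS − V_th)² = (V_DD − V_GS)/R.
Let x = V_GS − 1.5. Then 31.4 x² + x − 6.85 = 0, giving x = 0.452 V (positive root), so V_GS = 1.95 V.
I_D = (V_DD − V_GS)/R = (8.35 − 1.95) / 13.1 = 0.488 mA.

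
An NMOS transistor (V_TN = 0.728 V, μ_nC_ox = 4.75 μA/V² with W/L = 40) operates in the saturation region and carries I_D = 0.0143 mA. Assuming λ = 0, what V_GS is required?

V_GS = 1.12 V

k_n = μ_nC_ox · (W/L) = 0.19 mA/V².
In saturation I_D = ½ k_n (V_GS − V_TN)², so V_GS − V_TN = √(2 I_D / k_n) = √(2 × 0.0143 / 0.19) = 0.388 V.
V_GS = 0.728 + 0.388 = 1.12 V.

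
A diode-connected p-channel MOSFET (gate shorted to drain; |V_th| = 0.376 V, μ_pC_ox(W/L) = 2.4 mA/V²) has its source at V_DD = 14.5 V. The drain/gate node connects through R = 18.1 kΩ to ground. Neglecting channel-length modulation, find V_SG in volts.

With gate tied to drain, V_SG = V_SD ≥ V_SG − |V_th|, so the device is in saturation.
KCL at the drain: ½ k_p (V_SG − |V_th|)² = (V_DD − V_SG)/R.
Let x = V_SG − 0.376. Then 21.7 x² + x − 14.12 = 0, giving x = 0.784 V (positive root), so V_SG = 1.16 V.
I_D = (V_DD − V_SG)/R = (14.5 − 1.16) / 18.1 = 0.737 mA.

V_SG = 1.16 V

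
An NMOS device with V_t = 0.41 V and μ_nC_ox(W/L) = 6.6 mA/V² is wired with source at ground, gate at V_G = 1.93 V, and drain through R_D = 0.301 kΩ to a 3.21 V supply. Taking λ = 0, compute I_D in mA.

I_D = 7.03 mA

V_GS = V_G = 1.93 V, so V_ov = 1.93 − 0.41 = 1.52 V.
Assume saturation: I_D = ½ k_n V_ov² = 0.5 × 6.6 × 1.52² = 7.62 mA, giving V_DS = V_DD − I_D R_D = 3.21 − 7.62 × 0.301 = 0.915 V.
But 0.915 V < V_ov = 1.52 V, so the device is actually in triode.
In triode I_D = k_n[V_ov V_DS − ½ V_DS²] and I_D = (V_DD − V_DS)/R_D. Equating: 0.993 V_DS² − 4.02 V_DS + 3.21 = 0, giving V_DS = 1.09 V (the root below V_ov).
I_D = (3.21 − 1.09) / 0.301 = 7.03 mA.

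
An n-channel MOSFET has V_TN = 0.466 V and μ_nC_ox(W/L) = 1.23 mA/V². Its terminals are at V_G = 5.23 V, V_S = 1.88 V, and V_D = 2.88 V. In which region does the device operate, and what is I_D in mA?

V_GS = V_G − V_S = 5.23 − 1.88 = 3.35 V; V_DS = V_D − V_S = 2.88 − 1.88 = 1 V.
V_ov = V_GS − V_TN = 3.35 − 0.466 = 2.88 V.
Since V_DS = 1 V < V_ov = 2.88 V, the device is in the triode region.
I_D = k_n [V_ov · V_DS − ½ V_DS²] = 1.23 × [2.88 × 1 − 0.5 × 1²] = 2.93 mA.

Triode; I_D = 2.93 mA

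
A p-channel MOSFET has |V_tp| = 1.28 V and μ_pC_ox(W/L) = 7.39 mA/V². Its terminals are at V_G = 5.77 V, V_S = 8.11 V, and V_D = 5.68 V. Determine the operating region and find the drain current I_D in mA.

Saturation; I_D = 4.15 mA

V_SG = V_S − V_G = 8.11 − 5.77 = 2.34 V; V_SD = V_S − V_D = 8.11 − 5.68 = 2.43 V.
V_ov = V_SG − |V_tp| = 2.34 − 1.28 = 1.06 V.
Since V_SD = 2.43 V ≥ V_ov = 1.06 V, the device is in saturation.
I_D = ½ k_p V_ov² = 0.5 × 7.39 × 1.06² = 4.15 mA.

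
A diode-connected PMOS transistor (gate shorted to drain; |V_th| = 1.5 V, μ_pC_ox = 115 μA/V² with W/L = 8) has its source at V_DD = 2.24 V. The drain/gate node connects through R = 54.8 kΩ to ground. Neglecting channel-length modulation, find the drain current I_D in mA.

I_D = 0.0107 mA

With gate tied to drain, V_SG = V_SD ≥ V_SG − |V_th|, so the device is in saturation.
k_p = μ_pC_ox · (W/L) = 0.92 mA/V².
KCL at the drain: ½ k_p (V_SG − |V_th|)² = (V_DD − V_SG)/R.
Let x = V_SG − 1.5. Then 25.2 x² + x − 0.74 = 0, giving x = 0.153 V (positive root), so V_SG = 1.65 V.
I_D = (V_DD − V_SG)/R = (2.24 − 1.65) / 54.8 = 0.0107 mA.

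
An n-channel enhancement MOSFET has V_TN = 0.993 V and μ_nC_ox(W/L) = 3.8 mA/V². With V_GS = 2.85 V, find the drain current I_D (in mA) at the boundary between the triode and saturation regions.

At the boundary V_DS = V_ov = V_GS − V_TN = 2.85 − 0.993 = 1.86 V.
I_D = ½ k_n V_ov² = 0.5 × 3.8 × 1.86² = 6.55 mA.

I_D = 6.55 mA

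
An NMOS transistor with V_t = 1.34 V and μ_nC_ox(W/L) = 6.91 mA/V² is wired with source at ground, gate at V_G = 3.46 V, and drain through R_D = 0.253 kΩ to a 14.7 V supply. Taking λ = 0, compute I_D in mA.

I_D = 15.5 mA

V_GS = V_G = 3.46 V, so V_ov = 3.46 − 1.34 = 2.12 V.
Assume saturation: I_D = ½ k_n V_ov² = 0.5 × 6.91 × 2.12² = 15.5 mA, giving V_DS = V_DD − I_D R_D = 14.7 − 15.5 × 0.253 = 10.8 V.
V_DS = 10.8 V ≥ V_ov = 2.12 V, confirming saturation.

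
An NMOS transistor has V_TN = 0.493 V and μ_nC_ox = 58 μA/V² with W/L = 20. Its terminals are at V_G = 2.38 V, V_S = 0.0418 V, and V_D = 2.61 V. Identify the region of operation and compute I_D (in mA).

V_GS = V_G − V_S = 2.38 − 0.0418 = 2.34 V; V_DS = V_D − V_S = 2.61 − 0.0418 = 2.57 V.
k_n = μ_nC_ox · (W/L) = 1.16 mA/V².
V_ov = V_GS − V_TN = 2.34 − 0.493 = 1.85 V.
Since V_DS = 2.57 V ≥ V_ov = 1.85 V, the device is in saturation.
I_D = ½ k_n V_ov² = 0.5 × 1.16 × 1.85² = 1.97 mA.

Saturation; I_D = 1.97 mA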